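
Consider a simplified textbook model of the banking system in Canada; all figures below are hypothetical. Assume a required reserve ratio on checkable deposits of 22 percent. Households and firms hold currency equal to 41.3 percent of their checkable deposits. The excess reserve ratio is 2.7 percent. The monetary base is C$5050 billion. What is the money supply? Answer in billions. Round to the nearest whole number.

C$10812 billion

The money multiplier is m = (1 + c) / (rr + e + c) = (1 + 0.413) / (0.22 + 0.027 + 0.413) ≈ 2.14091.
So M = m × MB = 2.14091 × 5050 = 10811.5955 billion.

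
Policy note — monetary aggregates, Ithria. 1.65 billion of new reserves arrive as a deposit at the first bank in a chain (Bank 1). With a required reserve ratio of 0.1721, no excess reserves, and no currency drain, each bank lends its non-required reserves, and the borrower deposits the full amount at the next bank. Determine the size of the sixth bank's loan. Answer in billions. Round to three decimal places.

Each bank lends a fraction (1 − rr) = 0.8279 of the deposit it receives, so Bank 6 receives 1.65·0.8279^5 and lends 1.65·0.8279^6 ≈ 0.5313 billion.

0.531 billion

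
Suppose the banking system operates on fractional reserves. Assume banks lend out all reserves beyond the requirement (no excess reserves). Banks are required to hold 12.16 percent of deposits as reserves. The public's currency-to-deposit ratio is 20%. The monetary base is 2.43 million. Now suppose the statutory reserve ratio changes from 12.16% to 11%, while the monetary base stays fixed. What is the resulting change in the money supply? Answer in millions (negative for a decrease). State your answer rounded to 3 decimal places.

0.339 million

Initially m₁ = (1 + 0.2) / (0.1216 + 0.2) ≈ 3.73134, so M₁ = 3.73134 × 2.43 ≈ 9.0672 million.
After the change m₂ = (1 + 0.2) / (0.11 + 0.2) ≈ 3.87097, so M₂ = 3.87097 × 2.43 ≈ 9.4065 million.
ΔM = M₂ − M₁ = 9.4065 − 9.0672 = 0.3393 million.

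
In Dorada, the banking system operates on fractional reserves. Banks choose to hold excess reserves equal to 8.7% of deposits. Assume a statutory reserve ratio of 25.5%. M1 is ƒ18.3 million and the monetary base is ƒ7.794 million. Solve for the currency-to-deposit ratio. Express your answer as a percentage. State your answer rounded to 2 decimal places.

14.61%

Using m = M/MB = 18.3/7.794 ≈ 2.347960. From m = (1 + c)/(c + rr + e), rearranging gives 1 + c = m·(c + rr + e), so c·(1 − m) = m·(rr + e) − 1.
Hence c = [m·(rr + e) − 1]/(1 − m) = [2.347960 × (0.255 + 0.087) − 1] / (1 − 2.347960) ≈ 0.146145.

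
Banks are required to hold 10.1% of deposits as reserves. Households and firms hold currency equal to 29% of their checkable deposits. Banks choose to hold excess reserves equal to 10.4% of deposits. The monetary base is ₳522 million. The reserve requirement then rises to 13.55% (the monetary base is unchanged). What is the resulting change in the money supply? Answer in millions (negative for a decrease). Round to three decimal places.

-88.636 million

Initially m₁ = (1 + 0.29) / (0.101 + 0.104 + 0.29) ≈ 2.6060606, so M₁ = 2.6060606 × 522 ≈ 1360.3636 million.
After the change m₂ = (1 + 0.29) / (0.1355 + 0.104 + 0.29) ≈ 2.4362606, so M₂ = 2.4362606 × 522 ≈ 1271.728 million.
ΔM = M₂ − M₁ = 1271.728 − 1360.3636 = -88.6356 million.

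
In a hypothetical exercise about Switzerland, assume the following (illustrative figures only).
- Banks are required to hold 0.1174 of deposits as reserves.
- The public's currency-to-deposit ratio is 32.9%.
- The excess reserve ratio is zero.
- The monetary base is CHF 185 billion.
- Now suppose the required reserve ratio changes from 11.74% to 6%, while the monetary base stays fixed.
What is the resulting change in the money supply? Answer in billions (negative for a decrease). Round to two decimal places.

Initially m₁ = (1 + 0.329) / (0.1174 + 0.329) ≈ 2.977151, so M₁ = 2.977151 × 185 ≈ 550.7729 billion.
After the change m₂ = (1 + 0.329) / (0.06 + 0.329) ≈ 3.416452, so M₂ = 3.416452 × 185 ≈ 632.0436 billion.
ΔM = M₂ − M₁ = 632.0436 − 550.7729 = 81.2707 billion.

CHF 81.27 billion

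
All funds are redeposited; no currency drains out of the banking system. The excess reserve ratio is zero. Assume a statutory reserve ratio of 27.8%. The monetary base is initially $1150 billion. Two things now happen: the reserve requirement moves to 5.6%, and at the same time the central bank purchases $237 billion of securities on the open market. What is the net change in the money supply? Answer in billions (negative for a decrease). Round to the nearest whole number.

Before: m₁ = 1 / (0.278) ≈ 3.59712, MB₁ = 1150, so M₁ = 3.59712 × 1150 = 4136.688 billion.
After: m₂ = 1 / (0.056) ≈ 17.85714, MB₂ = 1150 + 237 = 1387, so M₂ = 17.85714 × 1387 ≈ 24767.8532 billion.
ΔM = M₂ − M₁ = 24767.8532 − 4136.688 = 20631.1652 billion.

$20631 billion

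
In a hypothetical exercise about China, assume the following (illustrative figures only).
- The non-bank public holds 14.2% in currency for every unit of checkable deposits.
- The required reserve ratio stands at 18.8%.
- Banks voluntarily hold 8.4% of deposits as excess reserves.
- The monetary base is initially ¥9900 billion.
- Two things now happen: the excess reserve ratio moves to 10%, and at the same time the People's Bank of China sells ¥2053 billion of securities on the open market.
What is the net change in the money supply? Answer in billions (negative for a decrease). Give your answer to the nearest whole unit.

Before: m₁ = (1 + 0.142) / (0.188 + 0.084 + 0.142) ≈ 2.75845, MB₁ = 9900, so M₁ = 2.75845 × 9900 = 27308.655 billion.
After: m₂ = (1 + 0.142) / (0.188 + 0.1 + 0.142) ≈ 2.65581, MB₂ = 9900 − 2053 = 7847, so M₂ = 2.65581 × 7847 ≈ 20840.1411 billion.
ΔM = M₂ − M₁ = 20840.1411 − 27308.655 = -6468.5139 billion.

-6469 billion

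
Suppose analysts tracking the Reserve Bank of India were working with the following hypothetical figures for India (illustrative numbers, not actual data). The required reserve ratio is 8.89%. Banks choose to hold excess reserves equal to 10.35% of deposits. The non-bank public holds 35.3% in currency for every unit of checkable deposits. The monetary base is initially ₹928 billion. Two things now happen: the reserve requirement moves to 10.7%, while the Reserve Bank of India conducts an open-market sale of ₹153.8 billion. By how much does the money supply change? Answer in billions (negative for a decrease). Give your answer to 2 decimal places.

Before: m₁ = (1 + 0.353) / (0.0889 + 0.1035 + 0.353) ≈ 2.480748, MB₁ = 928, so M₁ = 2.480748 × 928 ≈ 2302.1341 billion.
After: m₂ = (1 + 0.353) / (0.107 + 0.1035 + 0.353) ≈ 2.401065, MB₂ = 928 − 153.8 = 774.2, so M₂ = 2.401065 × 774.2 ≈ 1858.9045 billion.
ΔM = M₂ − M₁ = 1858.9045 − 2302.1341 = -443.2296 billion.

-443.23 billion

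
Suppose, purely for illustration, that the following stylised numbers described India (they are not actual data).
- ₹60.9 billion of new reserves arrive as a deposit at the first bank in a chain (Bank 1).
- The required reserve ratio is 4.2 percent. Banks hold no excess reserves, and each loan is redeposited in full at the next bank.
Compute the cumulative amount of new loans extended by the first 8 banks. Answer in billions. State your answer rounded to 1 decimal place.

Bank i lends (1 − rr)^i of the original deposit: Bank 1 lends 60.9·0.9580 = 58.3422, Bank 2 lends 60.9·0.9580² ≈ 55.8918, and so on.
Summing a geometric series: total = 60.9·[0.9580·(1 − 0.9580^8) / (1 − 0.9580)] ≈ 403.5978 billion.

₹403.6 billion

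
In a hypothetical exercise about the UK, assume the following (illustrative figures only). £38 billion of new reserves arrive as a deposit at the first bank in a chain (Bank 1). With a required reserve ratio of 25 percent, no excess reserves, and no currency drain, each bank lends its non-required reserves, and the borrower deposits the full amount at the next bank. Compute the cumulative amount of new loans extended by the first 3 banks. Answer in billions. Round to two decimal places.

Bank i lends (1 − rr)^i of the original deposit: Bank 1 lends 38·0.7500 = 28.5000, Bank 2 lends 38·0.7500² = 21.3750, and so on.
Summing a geometric series: total = 38·[0.7500·(1 − 0.7500^3) / (1 − 0.7500)] ≈ 65.9062 billion.

£65.91 billion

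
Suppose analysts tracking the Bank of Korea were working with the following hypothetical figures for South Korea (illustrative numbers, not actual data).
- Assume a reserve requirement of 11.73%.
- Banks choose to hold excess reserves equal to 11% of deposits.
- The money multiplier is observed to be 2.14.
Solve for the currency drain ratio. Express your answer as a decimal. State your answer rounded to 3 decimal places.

Using m = 2.14. From m = (1 + c)/(c + rr + e), rearranging gives 1 + c = m·(c + rr + e), so c·(1 − m) = m·(rr + e) − 1.
Hence c = [m·(rr + e) − 1]/(1 − m) = [2.14 × (0.1173 + 0.11) − 1] / (1 − 2.14) ≈ 0.450507.

0.451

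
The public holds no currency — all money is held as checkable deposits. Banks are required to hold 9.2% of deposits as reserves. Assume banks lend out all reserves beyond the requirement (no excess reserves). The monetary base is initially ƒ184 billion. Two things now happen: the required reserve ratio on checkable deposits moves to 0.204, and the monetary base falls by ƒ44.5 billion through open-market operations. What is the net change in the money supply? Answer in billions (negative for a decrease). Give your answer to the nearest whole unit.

-1316 billion

Before: m₁ = 1 / (0.092) ≈ 10.8696, MB₁ = 184, so M₁ = 10.8696 × 184 = 2000.0064 billion.
After: m₂ = 1 / (0.204) ≈ 4.9020, MB₂ = 184 − 44.5 = 139.5, so M₂ = 4.9020 × 139.5 = 683.829 billion.
ΔM = M₂ − M₁ = 683.829 − 2000.0064 = -1316.1774 billion.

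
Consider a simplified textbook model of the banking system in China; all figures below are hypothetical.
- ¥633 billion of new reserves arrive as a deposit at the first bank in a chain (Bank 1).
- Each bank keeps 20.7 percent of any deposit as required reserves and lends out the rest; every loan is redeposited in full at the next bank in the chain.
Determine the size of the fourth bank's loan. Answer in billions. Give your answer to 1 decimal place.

¥250.3 billion

Each bank lends a fraction (1 − rr) = 0.7930 of the deposit it receives, so Bank 4 receives 633·0.7930^3 and lends 633·0.7930^4 ≈ 250.3205 billion.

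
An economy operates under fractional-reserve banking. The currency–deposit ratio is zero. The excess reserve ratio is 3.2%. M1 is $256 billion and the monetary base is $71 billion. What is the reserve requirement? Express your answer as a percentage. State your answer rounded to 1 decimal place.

24.5%

Using m = M/MB = 256/71 ≈ 3.605634. Since m = (1 + c)/(c + rr + e), the denominator satisfies c + rr + e = (1 + c)/m = (1 + 0) / 3.605634 ≈ 0.277344.
With c = 0 and e = 0.032, the reserve requirement is 0.277344 − 0 − 0.032 = 0.245344.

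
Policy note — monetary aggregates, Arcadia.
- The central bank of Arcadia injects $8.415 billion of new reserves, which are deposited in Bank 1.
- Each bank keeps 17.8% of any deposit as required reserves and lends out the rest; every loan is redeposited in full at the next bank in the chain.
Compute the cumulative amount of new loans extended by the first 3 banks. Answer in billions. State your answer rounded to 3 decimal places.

$17.277 billion

Bank i lends (1 − rr)^i of the original deposit: Bank 1 lends 8.415·0.8220 ≈ 6.9171, Bank 2 lends 8.415·0.8220² ≈ 5.6859, and so on.
Summing a geometric series: total = 8.415·[0.8220·(1 − 0.8220^3) / (1 − 0.8220)] ≈ 17.2768 billion.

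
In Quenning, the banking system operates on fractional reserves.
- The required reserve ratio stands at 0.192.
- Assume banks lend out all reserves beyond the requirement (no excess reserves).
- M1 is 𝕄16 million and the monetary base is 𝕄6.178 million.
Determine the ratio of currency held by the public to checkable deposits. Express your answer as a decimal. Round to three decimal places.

Using m = M/MB = 16/6.178 ≈ 2.589835. From m = (1 + c)/(c + rr + e), rearranging gives 1 + c = m·(c + rr + e), so c·(1 − m) = m·(rr + e) − 1.
Hence c = [m·(rr + e) − 1]/(1 − m) = [2.589835 × (0.192 + 0) − 1] / (1 − 2.589835) ≈ 0.316229.

0.316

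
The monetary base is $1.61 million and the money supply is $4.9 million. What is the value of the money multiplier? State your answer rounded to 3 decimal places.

The money multiplier is m = M / MB = 4.9 / 1.61 ≈ 3.04348.

3.043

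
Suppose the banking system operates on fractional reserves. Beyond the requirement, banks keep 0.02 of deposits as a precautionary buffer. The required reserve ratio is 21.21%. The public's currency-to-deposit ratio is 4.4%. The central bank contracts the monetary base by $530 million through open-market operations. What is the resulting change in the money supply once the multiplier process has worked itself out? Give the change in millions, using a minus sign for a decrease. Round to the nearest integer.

-2004 million

The money multiplier is m = (1 + c) / (rr + e + c) = (1 + 0.044) / (0.2121 + 0.02 + 0.044) ≈ 3.7812.
The sale removes 530 million of base, so ΔM = m × ΔMB = 3.7812 × (−530) = -2004.036 million.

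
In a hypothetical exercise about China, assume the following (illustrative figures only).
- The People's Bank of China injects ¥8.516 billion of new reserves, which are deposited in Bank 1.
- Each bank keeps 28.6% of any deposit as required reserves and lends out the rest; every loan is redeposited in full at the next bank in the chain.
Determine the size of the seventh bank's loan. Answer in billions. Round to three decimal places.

¥0.806 billion

Each bank lends a fraction (1 − rr) = 0.7140 of the deposit it receives, so Bank 7 receives 8.516·0.7140^6 and lends 8.516·0.7140^7 ≈ 0.8056 billion.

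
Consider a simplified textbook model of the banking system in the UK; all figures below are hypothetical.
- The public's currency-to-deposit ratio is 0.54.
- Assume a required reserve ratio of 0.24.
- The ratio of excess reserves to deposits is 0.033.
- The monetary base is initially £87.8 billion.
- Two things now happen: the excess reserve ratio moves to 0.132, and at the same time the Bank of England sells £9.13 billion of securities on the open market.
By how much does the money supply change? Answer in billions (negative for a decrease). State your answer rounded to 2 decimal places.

Before: m₁ = (1 + 0.54) / (0.24 + 0.033 + 0.54) ≈ 1.89422, MB₁ = 87.8, so M₁ = 1.89422 × 87.8 ≈ 166.3125 billion.
After: m₂ = (1 + 0.54) / (0.24 + 0.132 + 0.54) ≈ 1.68860, MB₂ = 87.8 − 9.13 = 78.67, so M₂ = 1.68860 × 78.67 ≈ 132.8422 billion.
ΔM = M₂ − M₁ = 132.8422 − 166.3125 = -33.4703 billion.

-33.47 billion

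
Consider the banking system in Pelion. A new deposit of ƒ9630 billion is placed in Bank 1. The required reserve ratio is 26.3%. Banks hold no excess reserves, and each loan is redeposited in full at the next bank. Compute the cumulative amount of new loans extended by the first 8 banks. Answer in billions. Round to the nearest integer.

Bank i lends (1 − rr)^i of the original deposit: Bank 1 lends 9630·0.7370 = 7097.3100, Bank 2 lends 9630·0.7370² ≈ 5230.7175, and so on.
Summing a geometric series: total = 9630·[0.7370·(1 − 0.7370^8) / (1 − 0.7370)] ≈ 24636.9971 billion.

ƒ24637 billion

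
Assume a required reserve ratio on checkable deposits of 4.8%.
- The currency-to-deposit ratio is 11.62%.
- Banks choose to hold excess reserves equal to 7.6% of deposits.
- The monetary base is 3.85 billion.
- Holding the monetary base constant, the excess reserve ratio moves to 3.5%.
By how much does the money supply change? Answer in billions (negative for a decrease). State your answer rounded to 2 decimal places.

3.68 billion

Initially m₁ = (1 + 0.1162) / (0.048 + 0.076 + 0.1162) ≈ 4.6470, so M₁ = 4.6470 × 3.85 ≈ 17.891 billion.
After the change m₂ = (1 + 0.1162) / (0.048 + 0.035 + 0.1162) ≈ 5.6034, so M₂ = 5.6034 × 3.85 ≈ 21.5731 billion.
ΔM = M₂ − M₁ = 21.5731 − 17.891 = 3.6821 billion.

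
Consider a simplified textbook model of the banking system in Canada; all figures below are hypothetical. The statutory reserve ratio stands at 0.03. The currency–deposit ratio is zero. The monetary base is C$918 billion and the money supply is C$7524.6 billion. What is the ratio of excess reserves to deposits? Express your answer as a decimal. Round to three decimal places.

Using m = M/MB = 7524.6/918 ≈ 8.196732. Since m = (1 + c)/(c + rr + e), the denominator satisfies c + rr + e = (1 + c)/m = (1 + 0) / 8.196732 ≈ 0.122000.
With c = 0 and rr = 0.03, the ratio of excess reserves to deposits is 0.122000 − 0 − 0.03 = 0.092.

0.092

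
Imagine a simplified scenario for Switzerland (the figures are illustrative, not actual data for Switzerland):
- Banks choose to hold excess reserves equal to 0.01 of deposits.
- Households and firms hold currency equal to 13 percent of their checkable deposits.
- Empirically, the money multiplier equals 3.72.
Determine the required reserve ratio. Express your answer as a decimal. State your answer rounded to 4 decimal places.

0.1638

Using m = 3.72. Since m = (1 + c)/(c + rr + e), the denominator satisfies c + rr + e = (1 + c)/m = (1 + 0.13) / 3.72 ≈ 0.303763.
With c = 0.13 and e = 0.01, the required reserve ratio is 0.303763 − 0.13 − 0.01 = 0.163763.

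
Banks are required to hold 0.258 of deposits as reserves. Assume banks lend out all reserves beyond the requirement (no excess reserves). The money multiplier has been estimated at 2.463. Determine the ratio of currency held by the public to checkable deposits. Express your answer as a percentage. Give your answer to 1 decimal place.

Using m = 2.463. From m = (1 + c)/(c + rr + e), rearranging gives 1 + c = m·(c + rr + e), so c·(1 − m) = m·(rr + e) − 1.
Hence c = [m·(rr + e) − 1]/(1 − m) = [2.463 × (0.258 + 0) − 1] / (1 − 2.463) ≈ 0.249177.

24.9%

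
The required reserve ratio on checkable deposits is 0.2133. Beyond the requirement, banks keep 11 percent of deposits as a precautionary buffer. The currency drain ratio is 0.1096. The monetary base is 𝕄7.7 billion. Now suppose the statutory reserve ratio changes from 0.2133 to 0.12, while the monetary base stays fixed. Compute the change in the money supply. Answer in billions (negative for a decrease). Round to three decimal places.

Initially m₁ = (1 + 0.1096) / (0.2133 + 0.11 + 0.1096) ≈ 2.56318, so M₁ = 2.56318 × 7.7 ≈ 19.7365 billion.
After the change m₂ = (1 + 0.1096) / (0.12 + 0.11 + 0.1096) ≈ 3.26737, so M₂ = 3.26737 × 7.7 ≈ 25.1587 billion.
ΔM = M₂ − M₁ = 25.1587 − 19.7365 = 5.4222 billion.

𝕄5.422 billion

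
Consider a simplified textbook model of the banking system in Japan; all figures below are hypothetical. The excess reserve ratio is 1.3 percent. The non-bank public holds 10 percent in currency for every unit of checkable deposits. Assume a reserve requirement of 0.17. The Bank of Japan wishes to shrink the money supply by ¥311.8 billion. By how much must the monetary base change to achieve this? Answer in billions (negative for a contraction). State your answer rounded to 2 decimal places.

The money multiplier is m = (1 + c) / (rr + e + c) = (1 + 0.1) / (0.17 + 0.013 + 0.1) ≈ 3.886926.
ΔMB = ΔM / m = (−311.8) / 3.886926 ≈ -80.2176 billion.

-80.22 billion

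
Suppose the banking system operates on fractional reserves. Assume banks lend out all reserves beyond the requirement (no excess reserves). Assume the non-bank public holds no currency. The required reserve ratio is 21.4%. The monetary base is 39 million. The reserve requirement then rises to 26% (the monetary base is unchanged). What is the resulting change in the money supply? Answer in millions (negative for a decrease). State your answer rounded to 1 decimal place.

Initially m₁ = 1 / (0.214) ≈ 4.6729, so M₁ = 4.6729 × 39 = 182.2431 million.
After the change m₂ = 1 / (0.26) ≈ 3.8462, so M₂ = 3.8462 × 39 = 150.0018 million.
ΔM = M₂ − M₁ = 150.0018 − 182.2431 = -32.2413 million.

-32.2 million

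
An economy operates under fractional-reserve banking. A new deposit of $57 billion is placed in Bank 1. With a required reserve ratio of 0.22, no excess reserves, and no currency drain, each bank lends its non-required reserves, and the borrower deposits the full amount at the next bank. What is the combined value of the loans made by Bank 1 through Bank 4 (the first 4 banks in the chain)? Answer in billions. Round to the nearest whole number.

Bank i lends (1 − rr)^i of the original deposit: Bank 1 lends 57·0.7800 = 44.4600, Bank 2 lends 57·0.7800² = 34.6788, and so on.
Summing a geometric series: total = 57·[0.7800·(1 − 0.7800^4) / (1 − 0.7800)] ≈ 127.2868 billion.

$127 billion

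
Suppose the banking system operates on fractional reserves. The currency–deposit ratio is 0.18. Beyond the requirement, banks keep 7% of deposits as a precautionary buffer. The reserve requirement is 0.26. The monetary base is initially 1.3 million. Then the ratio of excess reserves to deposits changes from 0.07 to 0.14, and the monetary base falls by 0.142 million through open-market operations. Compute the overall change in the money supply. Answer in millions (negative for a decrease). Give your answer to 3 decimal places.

Before: m₁ = (1 + 0.18) / (0.26 + 0.07 + 0.18) ≈ 2.31373, MB₁ = 1.3, so M₁ = 2.31373 × 1.3 ≈ 3.0078 million.
After: m₂ = (1 + 0.18) / (0.26 + 0.14 + 0.18) ≈ 2.03448, MB₂ = 1.3 − 0.142 = 1.158, so M₂ = 2.03448 × 1.158 ≈ 2.3559 million.
ΔM = M₂ − M₁ = 2.3559 − 3.0078 = -0.6519 million.

-0.652 million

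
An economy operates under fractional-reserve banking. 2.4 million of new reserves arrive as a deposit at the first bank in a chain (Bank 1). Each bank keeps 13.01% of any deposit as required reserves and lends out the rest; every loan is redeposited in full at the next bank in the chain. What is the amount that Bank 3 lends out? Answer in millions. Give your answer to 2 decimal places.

Each bank lends a fraction (1 − rr) = 0.8699 of the deposit it receives, so Bank 3 receives 2.4·0.8699^2 and lends 2.4·0.8699^3 ≈ 1.5799 million.

1.58 million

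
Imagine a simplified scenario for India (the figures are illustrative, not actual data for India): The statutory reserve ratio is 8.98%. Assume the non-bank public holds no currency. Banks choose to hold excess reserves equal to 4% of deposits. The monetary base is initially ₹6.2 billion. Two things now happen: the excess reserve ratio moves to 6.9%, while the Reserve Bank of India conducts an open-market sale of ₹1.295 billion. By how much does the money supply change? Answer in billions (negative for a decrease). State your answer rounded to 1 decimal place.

Before: m₁ = 1 / (0.0898 + 0.04) ≈ 7.7042, MB₁ = 6.2, so M₁ = 7.7042 × 6.2 ≈ 47.766 billion.
After: m₂ = 1 / (0.0898 + 0.069) ≈ 6.2972, MB₂ = 6.2 − 1.295 = 4.905, so M₂ = 6.2972 × 4.905 ≈ 30.8878 billion.
ΔM = M₂ − M₁ = 30.8878 − 47.766 = -16.8782 billion.

-16.9 billion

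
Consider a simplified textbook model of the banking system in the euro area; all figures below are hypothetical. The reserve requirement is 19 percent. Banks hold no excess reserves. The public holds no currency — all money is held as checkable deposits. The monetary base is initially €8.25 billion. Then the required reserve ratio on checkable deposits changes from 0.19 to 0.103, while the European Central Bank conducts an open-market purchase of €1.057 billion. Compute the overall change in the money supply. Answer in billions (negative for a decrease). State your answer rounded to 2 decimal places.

Before: m₁ = 1 / (0.19) ≈ 5.2632, MB₁ = 8.25, so M₁ = 5.2632 × 8.25 = 43.4214 billion.
After: m₂ = 1 / (0.103) ≈ 9.7087, MB₂ = 8.25 + 1.057 = 9.307, so M₂ = 9.7087 × 9.307 ≈ 90.3589 billion.
ΔM = M₂ − M₁ = 90.3589 − 43.4214 = 46.9375 billion.

€46.94 billion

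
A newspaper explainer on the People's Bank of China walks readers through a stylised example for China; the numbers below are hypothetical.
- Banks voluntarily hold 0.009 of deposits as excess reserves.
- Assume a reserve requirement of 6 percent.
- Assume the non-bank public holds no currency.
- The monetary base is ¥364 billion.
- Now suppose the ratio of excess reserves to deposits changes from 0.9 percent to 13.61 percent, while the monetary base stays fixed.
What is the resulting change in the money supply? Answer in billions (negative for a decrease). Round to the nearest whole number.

-3419 billion

Initially m₁ = 1 / (0.06 + 0.009) ≈ 14.4928, so M₁ = 14.4928 × 364 = 5275.3792 billion.
After the change m₂ = 1 / (0.06 + 0.1361) ≈ 5.0994, so M₂ = 5.0994 × 364 = 1856.1816 billion.
ΔM = M₂ − M₁ = 1856.1816 − 5275.3792 = -3419.1976 billion.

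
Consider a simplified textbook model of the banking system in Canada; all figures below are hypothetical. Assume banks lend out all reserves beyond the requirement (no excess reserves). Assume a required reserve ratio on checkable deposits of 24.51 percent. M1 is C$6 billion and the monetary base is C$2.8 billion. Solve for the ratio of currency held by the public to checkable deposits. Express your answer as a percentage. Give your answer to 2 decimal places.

41.54%

Using m = M/MB = 6/2.8 ≈ 2.142857. From m = (1 + c)/(c + rr + e), rearranging gives 1 + c = m·(c + rr + e), so c·(1 − m) = m·(rr + e) − 1.
Hence c = [m·(rr + e) − 1]/(1 − m) = [2.142857 × (0.2451 + 0) − 1] / (1 − 2.142857) ≈ 0.415438.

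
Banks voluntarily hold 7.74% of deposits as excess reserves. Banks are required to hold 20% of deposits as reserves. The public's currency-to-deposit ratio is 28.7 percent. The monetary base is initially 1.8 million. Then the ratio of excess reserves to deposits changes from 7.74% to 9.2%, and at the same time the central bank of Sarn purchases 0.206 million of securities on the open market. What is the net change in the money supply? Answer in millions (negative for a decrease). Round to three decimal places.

0.354 million

Before: m₁ = (1 + 0.287) / (0.2 + 0.0774 + 0.287) ≈ 2.28030, MB₁ = 1.8, so M₁ = 2.28030 × 1.8 ≈ 4.1045 million.
After: m₂ = (1 + 0.287) / (0.2 + 0.092 + 0.287) ≈ 2.22280, MB₂ = 1.8 + 0.206 = 2.006, so M₂ = 2.22280 × 2.006 ≈ 4.4589 million.
ΔM = M₂ − M₁ = 4.4589 − 4.1045 = 0.3544 million.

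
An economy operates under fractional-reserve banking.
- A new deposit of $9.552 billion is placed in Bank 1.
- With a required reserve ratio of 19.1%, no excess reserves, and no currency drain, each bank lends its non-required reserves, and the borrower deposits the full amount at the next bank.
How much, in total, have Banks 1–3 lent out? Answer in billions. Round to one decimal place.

$19.0 billion

Bank i lends (1 − rr)^i of the original deposit: Bank 1 lends 9.552·0.8090 ≈ 7.7276, Bank 2 lends 9.552·0.8090² ≈ 6.2516, and so on.
Summing a geometric series: total = 9.552·[0.8090·(1 − 0.8090^3) / (1 − 0.8090)] ≈ 19.0367 billion.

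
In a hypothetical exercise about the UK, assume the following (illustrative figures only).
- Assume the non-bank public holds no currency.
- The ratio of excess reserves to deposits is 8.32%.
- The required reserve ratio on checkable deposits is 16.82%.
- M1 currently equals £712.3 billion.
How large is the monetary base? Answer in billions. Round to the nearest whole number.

£179 billion

The money multiplier is m = 1 / (rr + e) = 1 / (0.1682 + 0.0832) ≈ 3.9777.
MB = M / m = 712.3 / 3.9777 ≈ 179.0733 billion.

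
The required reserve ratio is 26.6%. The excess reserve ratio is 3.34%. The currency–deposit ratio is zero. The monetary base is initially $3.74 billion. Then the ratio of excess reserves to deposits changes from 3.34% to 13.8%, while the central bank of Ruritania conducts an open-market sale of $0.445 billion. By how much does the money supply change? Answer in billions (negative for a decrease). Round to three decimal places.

-4.336 billion

Before: m₁ = 1 / (0.266 + 0.0334) ≈ 3.34001, MB₁ = 3.74, so M₁ = 3.34001 × 3.74 ≈ 12.4916 billion.
After: m₂ = 1 / (0.266 + 0.138) ≈ 2.47525, MB₂ = 3.74 − 0.445 = 3.295, so M₂ = 2.47525 × 3.295 ≈ 8.1559 billion.
ΔM = M₂ − M₁ = 8.1559 − 12.4916 = -4.3357 billion.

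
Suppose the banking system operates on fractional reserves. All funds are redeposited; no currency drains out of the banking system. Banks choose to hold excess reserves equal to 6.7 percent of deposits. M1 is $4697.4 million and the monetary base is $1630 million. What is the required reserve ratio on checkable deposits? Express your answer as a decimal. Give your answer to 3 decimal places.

Using m = M/MB = 4697.4/1630 ≈ 2.881840. Since m = (1 + c)/(c + rr + e), the denominator satisfies c + rr + e = (1 + c)/m = (1 + 0) / 2.881840 ≈ 0.347001.
With c = 0 and e = 0.067, the required reserve ratio on checkable deposits is 0.347001 − 0 − 0.067 = 0.280001.

0.280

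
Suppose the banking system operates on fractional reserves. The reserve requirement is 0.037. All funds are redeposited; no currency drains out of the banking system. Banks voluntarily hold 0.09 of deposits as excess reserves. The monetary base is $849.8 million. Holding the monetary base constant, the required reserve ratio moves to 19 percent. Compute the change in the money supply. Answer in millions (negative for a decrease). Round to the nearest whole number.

Initially m₁ = 1 / (0.037 + 0.09) ≈ 7.8740, so M₁ = 7.8740 × 849.8 = 6691.3252 million.
After the change m₂ = 1 / (0.19 + 0.09) ≈ 3.5714, so M₂ = 3.5714 × 849.8 ≈ 3034.9757 million.
ΔM = M₂ − M₁ = 3034.9757 − 6691.3252 = -3656.3495 million.

-3656 million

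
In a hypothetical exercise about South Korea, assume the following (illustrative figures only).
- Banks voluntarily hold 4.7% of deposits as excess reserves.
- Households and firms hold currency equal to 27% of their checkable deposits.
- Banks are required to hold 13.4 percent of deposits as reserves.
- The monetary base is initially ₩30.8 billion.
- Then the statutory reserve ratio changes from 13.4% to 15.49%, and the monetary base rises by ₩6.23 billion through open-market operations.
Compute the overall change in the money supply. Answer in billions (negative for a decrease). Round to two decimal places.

₩12.93 billion

Before: m₁ = (1 + 0.27) / (0.134 + 0.047 + 0.27) ≈ 2.81596, MB₁ = 30.8, so M₁ = 2.81596 × 30.8 ≈ 86.7316 billion.
After: m₂ = (1 + 0.27) / (0.1549 + 0.047 + 0.27) ≈ 2.69125, MB₂ = 30.8 + 6.23 = 37.03, so M₂ = 2.69125 × 37.03 ≈ 99.657 billion.
ΔM = M₂ − M₁ = 99.657 − 86.7316 = 12.9254 billion.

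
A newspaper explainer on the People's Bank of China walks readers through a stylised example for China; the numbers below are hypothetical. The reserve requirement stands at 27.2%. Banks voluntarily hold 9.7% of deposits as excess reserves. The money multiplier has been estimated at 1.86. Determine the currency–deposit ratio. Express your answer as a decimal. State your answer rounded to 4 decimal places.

Using m = 1.86. From m = (1 + c)/(c + rr + e), rearranging gives 1 + c = m·(c + rr + e), so c·(1 − m) = m·(rr + e) − 1.
Hence c = [m·(rr + e) − 1]/(1 − m) = [1.86 × (0.272 + 0.097) − 1] / (1 − 1.86) ≈ 0.364721.

0.3647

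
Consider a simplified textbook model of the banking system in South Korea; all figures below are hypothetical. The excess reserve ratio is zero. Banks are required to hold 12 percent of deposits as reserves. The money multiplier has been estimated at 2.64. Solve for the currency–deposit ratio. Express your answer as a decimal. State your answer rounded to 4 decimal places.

0.4166

Using m = 2.64. From m = (1 + c)/(c + rr + e), rearranging gives 1 + c = m·(c + rr + e), so c·(1 − m) = m·(rr + e) − 1.
Hence c = [m·(rr + e) − 1]/(1 − m) = [2.64 × (0.12 + 0) − 1] / (1 − 2.64) ≈ 0.416585.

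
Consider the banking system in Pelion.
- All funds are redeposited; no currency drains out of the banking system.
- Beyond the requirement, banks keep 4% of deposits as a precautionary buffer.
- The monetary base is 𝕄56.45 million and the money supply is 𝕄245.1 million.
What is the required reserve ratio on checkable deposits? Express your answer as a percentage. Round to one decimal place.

Using m = M/MB = 245.1/56.45 ≈ 4.341895. Since m = (1 + c)/(c + rr + e), the denominator satisfies c + rr + e = (1 + c)/m = (1 + 0) / 4.341895 ≈ 0.230314.
With c = 0 and e = 0.04, the required reserve ratio on checkable deposits is 0.230314 − 0 − 0.04 = 0.190314.

19.0%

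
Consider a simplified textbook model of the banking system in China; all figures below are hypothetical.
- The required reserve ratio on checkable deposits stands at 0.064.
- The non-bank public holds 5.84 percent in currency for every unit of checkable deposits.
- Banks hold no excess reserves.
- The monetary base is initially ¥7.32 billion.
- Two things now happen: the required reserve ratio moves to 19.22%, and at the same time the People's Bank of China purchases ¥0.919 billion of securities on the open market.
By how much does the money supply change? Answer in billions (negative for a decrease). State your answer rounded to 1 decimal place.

Before: m₁ = (1 + 0.0584) / (0.064 + 0.0584) ≈ 8.6471, MB₁ = 7.32, so M₁ = 8.6471 × 7.32 ≈ 63.2968 billion.
After: m₂ = (1 + 0.0584) / (0.1922 + 0.0584) ≈ 4.2235, MB₂ = 7.32 + 0.919 = 8.239, so M₂ = 4.2235 × 8.239 ≈ 34.7974 billion.
ΔM = M₂ − M₁ = 34.7974 − 63.2968 = -28.4994 billion.

-28.5 billion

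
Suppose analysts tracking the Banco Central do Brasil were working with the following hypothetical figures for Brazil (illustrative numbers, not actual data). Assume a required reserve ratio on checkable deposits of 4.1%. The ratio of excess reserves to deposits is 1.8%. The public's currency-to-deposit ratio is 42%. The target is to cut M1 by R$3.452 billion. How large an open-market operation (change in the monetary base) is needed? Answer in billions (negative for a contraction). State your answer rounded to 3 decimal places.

-1.164 billion

The money multiplier is m = (1 + c) / (rr + e + c) = (1 + 0.42) / (0.041 + 0.018 + 0.42) ≈ 2.96451.
ΔMB = ΔM / m = (−3.452) / 2.96451 ≈ -1.1644 billion.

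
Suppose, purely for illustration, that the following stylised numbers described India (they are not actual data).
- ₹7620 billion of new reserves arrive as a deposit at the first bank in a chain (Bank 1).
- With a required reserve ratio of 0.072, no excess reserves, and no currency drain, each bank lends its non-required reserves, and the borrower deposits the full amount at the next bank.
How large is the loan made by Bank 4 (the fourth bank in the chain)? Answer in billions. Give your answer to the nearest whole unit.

Each bank lends a fraction (1 − rr) = 0.9280 of the deposit it receives, so Bank 4 receives 7620·0.9280^3 and lends 7620·0.9280^4 ≈ 5651.2807 billion.

₹5651 billion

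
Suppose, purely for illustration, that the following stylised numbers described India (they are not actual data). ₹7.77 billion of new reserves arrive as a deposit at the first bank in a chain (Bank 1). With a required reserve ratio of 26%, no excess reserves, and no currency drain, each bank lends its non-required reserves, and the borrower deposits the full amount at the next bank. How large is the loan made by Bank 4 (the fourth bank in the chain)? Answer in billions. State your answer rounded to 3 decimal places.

₹2.330 billion

Each bank lends a fraction (1 − rr) = 0.7400 of the deposit it receives, so Bank 4 receives 7.77·0.7400^3 and lends 7.77·0.7400^4 ≈ 2.3300 billion.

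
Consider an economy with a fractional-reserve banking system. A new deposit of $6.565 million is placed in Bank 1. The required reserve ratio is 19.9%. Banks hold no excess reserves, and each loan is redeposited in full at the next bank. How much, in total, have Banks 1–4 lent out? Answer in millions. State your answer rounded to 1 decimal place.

$15.5 million

Bank i lends (1 − rr)^i of the original deposit: Bank 1 lends 6.565·0.8010 ≈ 5.2586, Bank 2 lends 6.565·0.8010² ≈ 4.2121, and so on.
Summing a geometric series: total = 6.565·[0.8010·(1 − 0.8010^4) / (1 − 0.8010)] ≈ 15.5471 million.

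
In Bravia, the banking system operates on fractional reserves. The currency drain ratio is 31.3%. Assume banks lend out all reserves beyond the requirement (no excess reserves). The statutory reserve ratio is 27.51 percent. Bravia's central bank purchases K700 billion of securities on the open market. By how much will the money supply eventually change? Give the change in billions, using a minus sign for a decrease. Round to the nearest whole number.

K1563 billion

The money multiplier is m = (1 + c) / (rr + c) = (1 + 0.313) / (0.2751 + 0.313) ≈ 2.2326.
The purchase adds 700 billion of base, so ΔM = m × ΔMB = 2.2326 × (+700) = 1562.82 billion.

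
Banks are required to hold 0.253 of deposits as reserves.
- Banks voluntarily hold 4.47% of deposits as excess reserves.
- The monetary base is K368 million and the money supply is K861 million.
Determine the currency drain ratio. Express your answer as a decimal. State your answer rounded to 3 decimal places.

0.227

Using m = M/MB = 861/368 ≈ 2.339674. From m = (1 + c)/(c + rr + e), rearranging gives 1 + c = m·(c + rr + e), so c·(1 − m) = m·(rr + e) − 1.
Hence c = [m·(rr + e) − 1]/(1 − m) = [2.339674 × (0.253 + 0.0447) − 1] / (1 − 2.339674) ≈ 0.226532.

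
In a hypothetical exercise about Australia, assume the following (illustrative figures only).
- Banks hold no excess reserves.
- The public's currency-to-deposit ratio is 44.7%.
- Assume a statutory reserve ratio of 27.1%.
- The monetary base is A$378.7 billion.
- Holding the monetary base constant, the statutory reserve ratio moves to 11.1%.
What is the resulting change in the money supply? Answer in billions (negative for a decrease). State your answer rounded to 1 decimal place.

A$218.8 billion

Initially m₁ = (1 + 0.447) / (0.271 + 0.447) ≈ 2.01532, so M₁ = 2.01532 × 378.7 ≈ 763.2017 billion.
After the change m₂ = (1 + 0.447) / (0.111 + 0.447) ≈ 2.59319, so M₂ = 2.59319 × 378.7 ≈ 982.0411 billion.
ΔM = M₂ − M₁ = 982.0411 − 763.2017 = 218.8394 billion.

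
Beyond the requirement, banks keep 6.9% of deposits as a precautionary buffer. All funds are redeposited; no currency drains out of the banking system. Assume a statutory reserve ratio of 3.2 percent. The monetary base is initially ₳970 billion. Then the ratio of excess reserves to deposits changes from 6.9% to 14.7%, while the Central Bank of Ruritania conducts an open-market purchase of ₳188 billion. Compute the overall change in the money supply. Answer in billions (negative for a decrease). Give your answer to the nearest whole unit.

Before: m₁ = 1 / (0.032 + 0.069) ≈ 9.90099, MB₁ = 970, so M₁ = 9.90099 × 970 = 9603.9603 billion.
After: m₂ = 1 / (0.032 + 0.147) ≈ 5.58659, MB₂ = 970 + 188 = 1158, so M₂ = 5.58659 × 1158 ≈ 6469.2712 billion.
ΔM = M₂ − M₁ = 6469.2712 − 9603.9603 = -3134.6891 billion.

-3135 billion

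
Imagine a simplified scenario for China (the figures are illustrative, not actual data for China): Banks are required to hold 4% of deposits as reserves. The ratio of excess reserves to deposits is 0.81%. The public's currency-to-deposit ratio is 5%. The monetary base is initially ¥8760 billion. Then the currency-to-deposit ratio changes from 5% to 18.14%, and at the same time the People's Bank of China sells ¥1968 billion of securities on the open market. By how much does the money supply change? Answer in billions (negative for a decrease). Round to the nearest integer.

-58798 billion

Before: m₁ = (1 + 0.05) / (0.04 + 0.0081 + 0.05) ≈ 10.70336, MB₁ = 8760, so M₁ = 10.70336 × 8760 = 93761.4336 billion.
After: m₂ = (1 + 0.1814) / (0.04 + 0.0081 + 0.1814) ≈ 5.14771, MB₂ = 8760 − 1968 = 6792, so M₂ = 5.14771 × 6792 ≈ 34963.2463 billion.
ΔM = M₂ − M₁ = 34963.2463 − 93761.4336 = -58798.1873 billion.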